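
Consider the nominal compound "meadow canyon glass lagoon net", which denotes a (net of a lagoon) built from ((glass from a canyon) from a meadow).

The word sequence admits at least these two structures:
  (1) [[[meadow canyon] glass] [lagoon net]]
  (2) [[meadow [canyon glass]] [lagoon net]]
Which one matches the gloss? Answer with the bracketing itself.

[[meadow [canyon glass]] [lagoon net]]

The paraphrase's head is the "net" part ("lagoon net"); its modifier is "meadow canyon glass".
That top-level split, carried through the inner groups, gives [[meadow [canyon glass]] [lagoon net]].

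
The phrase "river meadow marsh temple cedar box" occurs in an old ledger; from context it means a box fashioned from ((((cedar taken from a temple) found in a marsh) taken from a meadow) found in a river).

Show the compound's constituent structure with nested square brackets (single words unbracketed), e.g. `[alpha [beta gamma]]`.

At the top level: head "box"; modifier "river meadow marsh temple cedar".
"river meadow marsh temple cedar" → head "cedar" (specifically "meadow marsh temple cedar"), modifier "river".
"meadow marsh temple cedar" → head "cedar" (specifically "marsh temple cedar"), modifier "meadow".
"marsh temple cedar" → head "cedar" (specifically "temple cedar"), modifier "marsh".
"temple cedar" → head "cedar", modifier "temple".
Assembled: [[river [meadow [marsh [temple cedar]]]] box].

[[river [meadow [marsh [temple cedar]]]] box]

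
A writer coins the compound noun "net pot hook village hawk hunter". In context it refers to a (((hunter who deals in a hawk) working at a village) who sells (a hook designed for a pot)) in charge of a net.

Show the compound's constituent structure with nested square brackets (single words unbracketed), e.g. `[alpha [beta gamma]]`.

Overall it is a kind of hunter (specifically "pot hook village hawk hunter"); the modifier is "net".
"pot hook village hawk hunter" → head "hunter" (specifically "village hawk hunter"), modifier "pot hook".
"pot hook" → head "hook", modifier "pot".
"village hawk hunter" → head "hunter" (specifically "hawk hunter"), modifier "village".
"hawk hunter" → head "hunter", modifier "hawk".
Assembled: [net [[pot hook] [village [hawk hunter]]]].

[net [[pot hook] [village [hawk hunter]]]]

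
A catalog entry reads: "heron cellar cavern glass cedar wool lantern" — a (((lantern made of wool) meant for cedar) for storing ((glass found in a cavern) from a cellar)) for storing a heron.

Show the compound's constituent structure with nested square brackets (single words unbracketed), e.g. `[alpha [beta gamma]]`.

[heron [[cellar [cavern glass]] [cedar [wool lantern]]]]

Overall it is a kind of lantern (specifically "cellar cavern glass cedar wool lantern"); the modifier is "heron".
Within "cellar cavern glass cedar wool lantern", the head is "lantern" (specifically "cedar wool lantern") and the modifier is "cellar cavern glass".
Within "cellar cavern glass", the head is "glass" (specifically "cavern glass") and the modifier is "cellar".
Within "cavern glass", the head is "glass" and the modifier is "cavern".
Within "cedar wool lantern", the head is "lantern" (specifically "wool lantern") and the modifier is "cedar".
Within "wool lantern", the head is "lantern" and the modifier is "wool".
So the structure is [heron [[cellar [cavern glass]] [cedar [wool lantern]]]].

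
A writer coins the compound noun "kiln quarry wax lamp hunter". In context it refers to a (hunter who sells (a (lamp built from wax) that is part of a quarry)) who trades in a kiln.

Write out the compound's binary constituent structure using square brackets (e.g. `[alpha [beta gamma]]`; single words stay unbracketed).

Overall it is a kind of hunter (specifically "quarry wax lamp hunter"); the modifier is "kiln".
Inside "quarry wax lamp hunter": head "hunter", modifier "quarry wax lamp".
Inside "quarry wax lamp": head "lamp" (specifically "wax lamp"), modifier "quarry".
Inside "wax lamp": head "lamp", modifier "wax".
So the structure is [kiln [[quarry [wax lamp]] hunter]].

[kiln [[quarry [wax lamp]] hunter]]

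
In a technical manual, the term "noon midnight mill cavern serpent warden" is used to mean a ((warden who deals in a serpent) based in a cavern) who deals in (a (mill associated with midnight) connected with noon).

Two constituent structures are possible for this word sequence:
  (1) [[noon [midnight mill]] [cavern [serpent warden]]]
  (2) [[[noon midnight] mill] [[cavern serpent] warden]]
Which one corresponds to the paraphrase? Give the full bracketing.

The paraphrase's head is the "warden" part ("cavern serpent warden"); its modifier is "noon midnight mill".
That top-level split, carried through the inner groups, gives [[noon [midnight mill]] [cavern [serpent warden]]].

[[noon [midnight mill]] [cavern [serpent warden]]]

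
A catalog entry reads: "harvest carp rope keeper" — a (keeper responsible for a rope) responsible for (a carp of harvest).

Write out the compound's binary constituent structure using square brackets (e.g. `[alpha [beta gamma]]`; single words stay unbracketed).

[[harvest carp] [rope keeper]]

Whole compound: head "keeper" (specifically "rope keeper"), modifier "harvest carp".
"harvest carp" → head "carp", modifier "harvest".
"rope keeper" → head "keeper", modifier "rope".
Assembled: [[harvest carp] [rope keeper]].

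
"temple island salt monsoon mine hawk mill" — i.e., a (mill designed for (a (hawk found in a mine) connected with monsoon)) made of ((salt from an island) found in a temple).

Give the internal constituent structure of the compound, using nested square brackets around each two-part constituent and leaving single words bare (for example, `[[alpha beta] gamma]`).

[[temple [island salt]] [[monsoon [mine hawk]] mill]]

Whole compound: head "mill" (specifically "monsoon mine hawk mill"), modifier "temple island salt".
Inside "temple island salt": head "salt" (specifically "island salt"), modifier "temple".
Inside "island salt": head "salt", modifier "island".
Inside "monsoon mine hawk mill": head "mill", modifier "monsoon mine hawk".
Inside "monsoon mine hawk": head "hawk" (specifically "mine hawk"), modifier "monsoon".
Inside "mine hawk": head "hawk", modifier "mine".
Putting it together: [[temple [island salt]] [[monsoon [mine hawk]] mill]].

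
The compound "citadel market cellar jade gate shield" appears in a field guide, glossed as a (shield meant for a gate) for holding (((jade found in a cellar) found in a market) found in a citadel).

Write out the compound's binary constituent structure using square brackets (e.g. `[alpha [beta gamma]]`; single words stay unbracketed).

The outermost head in the paraphrase is "shield" (specifically "gate shield"), modified by "citadel market cellar jade".
Within "citadel market cellar jade", the head is "jade" (specifically "market cellar jade") and the modifier is "citadel".
Within "market cellar jade", the head is "jade" (specifically "cellar jade") and the modifier is "market".
Within "cellar jade", the head is "jade" and the modifier is "cellar".
Within "gate shield", the head is "shield" and the modifier is "gate".
So the structure is [[citadel [market [cellar jade]]] [gate shield]].

[[citadel [market [cellar jade]]] [gate shield]]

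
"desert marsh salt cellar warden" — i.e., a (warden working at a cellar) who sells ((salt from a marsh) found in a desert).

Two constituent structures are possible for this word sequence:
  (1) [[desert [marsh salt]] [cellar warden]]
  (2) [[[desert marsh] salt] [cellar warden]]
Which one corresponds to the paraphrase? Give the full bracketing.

The paraphrase's head is the "warden" part ("cellar warden"); its modifier is "desert marsh salt".
That top-level split, carried through the inner groups, gives [[desert [marsh salt]] [cellar warden]].

[[desert [marsh salt]] [cellar warden]]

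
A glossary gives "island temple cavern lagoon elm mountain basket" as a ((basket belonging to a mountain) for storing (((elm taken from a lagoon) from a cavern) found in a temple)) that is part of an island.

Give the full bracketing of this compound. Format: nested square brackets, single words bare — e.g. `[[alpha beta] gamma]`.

The outermost head in the paraphrase is "basket" (specifically "temple cavern lagoon elm mountain basket"), modified by "island".
"temple cavern lagoon elm mountain basket" → head "basket" (specifically "mountain basket"), modifier "temple cavern lagoon elm".
"temple cavern lagoon elm" → head "elm" (specifically "cavern lagoon elm"), modifier "temple".
"cavern lagoon elm" → head "elm" (specifically "lagoon elm"), modifier "cavern".
"lagoon elm" → head "elm", modifier "lagoon".
"mountain basket" → head "basket", modifier "mountain".
So the structure is [island [[temple [cavern [lagoon elm]]] [mountain basket]]].

[island [[temple [cavern [lagoon elm]]] [mountain basket]]]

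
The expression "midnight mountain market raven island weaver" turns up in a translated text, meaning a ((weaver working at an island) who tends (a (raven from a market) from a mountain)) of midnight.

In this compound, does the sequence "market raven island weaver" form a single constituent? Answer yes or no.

The top-level split is [midnight] [mountain market raven island weaver]; the full structure is [midnight [[mountain [market raven]] [island weaver]]].
"market raven island weaver" straddles a constituent boundary, so it is not a single unit.

no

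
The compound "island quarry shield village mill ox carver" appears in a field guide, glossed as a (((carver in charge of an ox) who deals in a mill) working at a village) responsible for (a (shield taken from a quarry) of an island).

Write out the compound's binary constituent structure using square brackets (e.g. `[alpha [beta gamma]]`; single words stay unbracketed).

[[island [quarry shield]] [village [mill [ox carver]]]]

Overall it is a kind of carver (specifically "village mill ox carver"); the modifier is "island quarry shield".
Within "island quarry shield", the head is "shield" (specifically "quarry shield") and the modifier is "island".
Within "quarry shield", the head is "shield" and the modifier is "quarry".
Within "village mill ox carver", the head is "carver" (specifically "mill ox carver") and the modifier is "village".
Within "mill ox carver", the head is "carver" (specifically "ox carver") and the modifier is "mill".
Within "ox carver", the head is "carver" and the modifier is "ox".
Assembled: [[island [quarry shield]] [village [mill [ox carver]]]].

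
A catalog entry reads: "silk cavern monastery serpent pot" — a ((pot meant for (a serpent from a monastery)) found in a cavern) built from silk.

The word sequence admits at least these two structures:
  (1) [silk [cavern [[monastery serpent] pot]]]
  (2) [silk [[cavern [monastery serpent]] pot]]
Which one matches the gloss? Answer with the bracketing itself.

[silk [cavern [[monastery serpent] pot]]]

The paraphrase's head is the "pot" part ("cavern monastery serpent pot"); its modifier is "silk".
That top-level split, carried through the inner groups, gives [silk [cavern [[monastery serpent] pot]]].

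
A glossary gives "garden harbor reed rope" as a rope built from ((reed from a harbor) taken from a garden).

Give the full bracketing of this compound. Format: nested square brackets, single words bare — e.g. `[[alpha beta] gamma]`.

At the top level: head "rope"; modifier "garden harbor reed".
Within "garden harbor reed", the head is "reed" (specifically "harbor reed") and the modifier is "garden".
Within "harbor reed", the head is "reed" and the modifier is "harbor".
Assembled: [[garden [harbor reed]] rope].

[[garden [harbor reed]] rope]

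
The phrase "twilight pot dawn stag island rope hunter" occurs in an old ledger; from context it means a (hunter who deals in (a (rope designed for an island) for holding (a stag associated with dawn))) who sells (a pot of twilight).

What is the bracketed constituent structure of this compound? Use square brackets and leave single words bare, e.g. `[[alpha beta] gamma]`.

[[twilight pot] [[[dawn stag] [island rope]] hunter]]

The outermost head in the paraphrase is "hunter" (specifically "dawn stag island rope hunter"), modified by "twilight pot".
Within "twilight pot", the head is "pot" and the modifier is "twilight".
Within "dawn stag island rope hunter", the head is "hunter" and the modifier is "dawn stag island rope".
Within "dawn stag island rope", the head is "rope" (specifically "island rope") and the modifier is "dawn stag".
Within "dawn stag", the head is "stag" and the modifier is "dawn".
Within "island rope", the head is "rope" and the modifier is "island".
Assembled: [[twilight pot] [[[dawn stag] [island rope]] hunter]].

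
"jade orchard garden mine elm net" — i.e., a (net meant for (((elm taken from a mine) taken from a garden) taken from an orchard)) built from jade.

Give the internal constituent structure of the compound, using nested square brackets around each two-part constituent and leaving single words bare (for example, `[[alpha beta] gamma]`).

[jade [[orchard [garden [mine elm]]] net]]

Whole compound: head "net" (specifically "orchard garden mine elm net"), modifier "jade".
"orchard garden mine elm net" → head "net", modifier "orchard garden mine elm".
"orchard garden mine elm" → head "elm" (specifically "garden mine elm"), modifier "orchard".
"garden mine elm" → head "elm" (specifically "mine elm"), modifier "garden".
"mine elm" → head "elm", modifier "mine".
So the structure is [jade [[orchard [garden [mine elm]]] net]].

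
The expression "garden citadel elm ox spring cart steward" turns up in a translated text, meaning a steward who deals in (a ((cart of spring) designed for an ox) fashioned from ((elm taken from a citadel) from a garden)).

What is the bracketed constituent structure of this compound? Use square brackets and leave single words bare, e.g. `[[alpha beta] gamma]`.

The outermost head in the paraphrase is "steward", modified by "garden citadel elm ox spring cart".
Within "garden citadel elm ox spring cart", the head is "cart" (specifically "ox spring cart") and the modifier is "garden citadel elm".
Within "garden citadel elm", the head is "elm" (specifically "citadel elm") and the modifier is "garden".
Within "citadel elm", the head is "elm" and the modifier is "citadel".
Within "ox spring cart", the head is "cart" (specifically "spring cart") and the modifier is "ox".
Within "spring cart", the head is "cart" and the modifier is "spring".
So the structure is [[[garden [citadel elm]] [ox [spring cart]]] steward].

[[[garden [citadel elm]] [ox [spring cart]]] steward]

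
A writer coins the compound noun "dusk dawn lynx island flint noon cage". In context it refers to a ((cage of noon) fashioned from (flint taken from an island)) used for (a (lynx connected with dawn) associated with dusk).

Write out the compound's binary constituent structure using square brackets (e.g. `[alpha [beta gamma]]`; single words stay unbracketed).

Overall it is a kind of cage (specifically "island flint noon cage"); the modifier is "dusk dawn lynx".
Within "dusk dawn lynx", the head is "lynx" (specifically "dawn lynx") and the modifier is "dusk".
Within "dawn lynx", the head is "lynx" and the modifier is "dawn".
Within "island flint noon cage", the head is "cage" (specifically "noon cage") and the modifier is "island flint".
Within "island flint", the head is "flint" and the modifier is "island".
Within "noon cage", the head is "cage" and the modifier is "noon".
Putting it together: [[dusk [dawn lynx]] [[island flint] [noon cage]]].

[[dusk [dawn lynx]] [[island flint] [noon cage]]]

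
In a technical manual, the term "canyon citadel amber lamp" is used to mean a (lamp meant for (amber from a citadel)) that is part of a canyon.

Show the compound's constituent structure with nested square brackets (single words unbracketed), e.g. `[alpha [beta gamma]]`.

Overall it is a kind of lamp (specifically "citadel amber lamp"); the modifier is "canyon".
Within "citadel amber lamp", the head is "lamp" and the modifier is "citadel amber".
Within "citadel amber", the head is "amber" and the modifier is "citadel".
Putting it together: [canyon [[citadel amber] lamp]].

[canyon [[citadel amber] lamp]]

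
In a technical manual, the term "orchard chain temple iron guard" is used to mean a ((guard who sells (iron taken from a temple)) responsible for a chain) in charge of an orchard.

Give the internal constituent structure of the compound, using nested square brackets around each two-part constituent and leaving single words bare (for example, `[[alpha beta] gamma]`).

The outermost head in the paraphrase is "guard" (specifically "chain temple iron guard"), modified by "orchard".
Inside "chain temple iron guard": head "guard" (specifically "temple iron guard"), modifier "chain".
Inside "temple iron guard": head "guard", modifier "temple iron".
Inside "temple iron": head "iron", modifier "temple".
So the structure is [orchard [chain [[temple iron] guard]]].

[orchard [chain [[temple iron] guard]]]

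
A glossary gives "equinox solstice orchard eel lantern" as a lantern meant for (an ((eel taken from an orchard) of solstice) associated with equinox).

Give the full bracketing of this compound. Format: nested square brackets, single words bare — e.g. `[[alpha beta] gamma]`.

[[equinox [solstice [orchard eel]]] lantern]

The outermost head in the paraphrase is "lantern", modified by "equinox solstice orchard eel".
Inside "equinox solstice orchard eel": head "eel" (specifically "solstice orchard eel"), modifier "equinox".
Inside "solstice orchard eel": head "eel" (specifically "orchard eel"), modifier "solstice".
Inside "orchard eel": head "eel", modifier "orchard".
So the structure is [[equinox [solstice [orchard eel]]] lantern].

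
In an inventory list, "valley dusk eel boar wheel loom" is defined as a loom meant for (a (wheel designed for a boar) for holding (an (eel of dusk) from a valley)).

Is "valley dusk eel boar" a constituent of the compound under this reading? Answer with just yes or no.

no

The top-level split is [valley dusk eel boar wheel] [loom]; the full structure is [[[valley [dusk eel]] [boar wheel]] loom].
"valley dusk eel boar" straddles a constituent boundary, so it is not a single unit.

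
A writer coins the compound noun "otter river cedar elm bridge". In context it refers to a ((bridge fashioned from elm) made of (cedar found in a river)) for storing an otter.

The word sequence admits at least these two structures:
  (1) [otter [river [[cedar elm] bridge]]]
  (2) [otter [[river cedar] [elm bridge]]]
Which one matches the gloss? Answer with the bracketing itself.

[otter [[river cedar] [elm bridge]]]

The paraphrase's head is the "bridge" part ("river cedar elm bridge"); its modifier is "otter".
That top-level split, carried through the inner groups, gives [otter [[river cedar] [elm bridge]]].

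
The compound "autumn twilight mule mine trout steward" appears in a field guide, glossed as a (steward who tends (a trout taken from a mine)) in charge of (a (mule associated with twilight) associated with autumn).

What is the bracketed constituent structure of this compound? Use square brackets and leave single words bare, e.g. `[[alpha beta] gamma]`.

[[autumn [twilight mule]] [[mine trout] steward]]

The outermost head in the paraphrase is "steward" (specifically "mine trout steward"), modified by "autumn twilight mule".
Inside "autumn twilight mule": head "mule" (specifically "twilight mule"), modifier "autumn".
Inside "twilight mule": head "mule", modifier "twilight".
Inside "mine trout steward": head "steward", modifier "mine trout".
Inside "mine trout": head "trout", modifier "mine".
Putting it together: [[autumn [twilight mule]] [[mine trout] steward]].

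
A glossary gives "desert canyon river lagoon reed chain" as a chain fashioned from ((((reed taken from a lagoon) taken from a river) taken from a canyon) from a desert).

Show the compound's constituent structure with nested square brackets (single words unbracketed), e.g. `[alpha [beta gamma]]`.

[[desert [canyon [river [lagoon reed]]]] chain]

The outermost head in the paraphrase is "chain", modified by "desert canyon river lagoon reed".
"desert canyon river lagoon reed" → head "reed" (specifically "canyon river lagoon reed"), modifier "desert".
"canyon river lagoon reed" → head "reed" (specifically "river lagoon reed"), modifier "canyon".
"river lagoon reed" → head "reed" (specifically "lagoon reed"), modifier "river".
"lagoon reed" → head "reed", modifier "lagoon".
Assembled: [[desert [canyon [river [lagoon reed]]]] chain].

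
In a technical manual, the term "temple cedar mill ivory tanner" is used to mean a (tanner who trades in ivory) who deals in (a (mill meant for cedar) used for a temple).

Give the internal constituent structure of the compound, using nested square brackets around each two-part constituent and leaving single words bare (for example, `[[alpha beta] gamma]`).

Overall it is a kind of tanner (specifically "ivory tanner"); the modifier is "temple cedar mill".
"temple cedar mill" → head "mill" (specifically "cedar mill"), modifier "temple".
"cedar mill" → head "mill", modifier "cedar".
"ivory tanner" → head "tanner", modifier "ivory".
Putting it together: [[temple [cedar mill]] [ivory tanner]].

[[temple [cedar mill]] [ivory tanner]]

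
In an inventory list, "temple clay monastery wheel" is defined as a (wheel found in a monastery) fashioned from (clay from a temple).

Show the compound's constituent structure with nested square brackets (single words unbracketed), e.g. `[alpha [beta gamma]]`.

[[temple clay] [monastery wheel]]

The outermost head in the paraphrase is "wheel" (specifically "monastery wheel"), modified by "temple clay".
Inside "temple clay": head "clay", modifier "temple".
Inside "monastery wheel": head "wheel", modifier "monastery".
So the structure is [[temple clay] [monastery wheel]].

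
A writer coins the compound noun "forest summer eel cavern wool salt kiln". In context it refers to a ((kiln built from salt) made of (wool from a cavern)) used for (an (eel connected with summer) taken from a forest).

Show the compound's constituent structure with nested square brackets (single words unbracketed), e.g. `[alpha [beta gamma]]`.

Overall it is a kind of kiln (specifically "cavern wool salt kiln"); the modifier is "forest summer eel".
"forest summer eel" → head "eel" (specifically "summer eel"), modifier "forest".
"summer eel" → head "eel", modifier "summer".
"cavern wool salt kiln" → head "kiln" (specifically "salt kiln"), modifier "cavern wool".
"cavern wool" → head "wool", modifier "cavern".
"salt kiln" → head "kiln", modifier "salt".
Assembled: [[forest [summer eel]] [[cavern wool] [salt kiln]]].

[[forest [summer eel]] [[cavern wool] [salt kiln]]]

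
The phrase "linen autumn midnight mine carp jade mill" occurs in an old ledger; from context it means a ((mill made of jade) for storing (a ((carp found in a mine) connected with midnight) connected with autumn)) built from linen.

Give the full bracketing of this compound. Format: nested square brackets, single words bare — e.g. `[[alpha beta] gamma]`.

[linen [[autumn [midnight [mine carp]]] [jade mill]]]

The outermost head in the paraphrase is "mill" (specifically "autumn midnight mine carp jade mill"), modified by "linen".
Inside "autumn midnight mine carp jade mill": head "mill" (specifically "jade mill"), modifier "autumn midnight mine carp".
Inside "autumn midnight mine carp": head "carp" (specifically "midnight mine carp"), modifier "autumn".
Inside "midnight mine carp": head "carp" (specifically "mine carp"), modifier "midnight".
Inside "mine carp": head "carp", modifier "mine".
Inside "jade mill": head "mill", modifier "jade".
Putting it together: [linen [[autumn [midnight [mine carp]]] [jade mill]]].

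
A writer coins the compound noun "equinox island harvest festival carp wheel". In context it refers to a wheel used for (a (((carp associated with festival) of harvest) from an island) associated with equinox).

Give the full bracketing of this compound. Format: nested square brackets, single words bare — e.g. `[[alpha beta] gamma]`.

At the top level: head "wheel"; modifier "equinox island harvest festival carp".
Inside "equinox island harvest festival carp": head "carp" (specifically "island harvest festival carp"), modifier "equinox".
Inside "island harvest festival carp": head "carp" (specifically "harvest festival carp"), modifier "island".
Inside "harvest festival carp": head "carp" (specifically "festival carp"), modifier "harvest".
Inside "festival carp": head "carp", modifier "festival".
Putting it together: [[equinox [island [harvest [festival carp]]]] wheel].

[[equinox [island [harvest [festival carp]]]] wheel]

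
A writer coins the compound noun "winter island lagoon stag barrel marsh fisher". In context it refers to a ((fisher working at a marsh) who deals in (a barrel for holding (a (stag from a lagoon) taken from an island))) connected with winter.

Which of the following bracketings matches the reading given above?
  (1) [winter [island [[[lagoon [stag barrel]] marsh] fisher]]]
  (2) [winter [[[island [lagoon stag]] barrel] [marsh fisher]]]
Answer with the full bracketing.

[winter [[[island [lagoon stag]] barrel] [marsh fisher]]]

The paraphrase's head is the "fisher" part ("island lagoon stag barrel marsh fisher"); its modifier is "winter".
That top-level split, carried through the inner groups, gives [winter [[[island [lagoon stag]] barrel] [marsh fisher]]].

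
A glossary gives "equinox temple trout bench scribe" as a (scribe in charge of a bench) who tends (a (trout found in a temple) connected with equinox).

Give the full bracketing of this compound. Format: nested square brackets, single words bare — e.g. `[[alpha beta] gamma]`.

[[equinox [temple trout]] [bench scribe]]

Whole compound: head "scribe" (specifically "bench scribe"), modifier "equinox temple trout".
Inside "equinox temple trout": head "trout" (specifically "temple trout"), modifier "equinox".
Inside "temple trout": head "trout", modifier "temple".
Inside "bench scribe": head "scribe", modifier "bench".
So the structure is [[equinox [temple trout]] [bench scribe]].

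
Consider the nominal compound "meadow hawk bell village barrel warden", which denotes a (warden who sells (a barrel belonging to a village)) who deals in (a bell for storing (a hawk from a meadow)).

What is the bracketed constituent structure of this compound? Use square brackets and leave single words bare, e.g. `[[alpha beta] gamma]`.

Whole compound: head "warden" (specifically "village barrel warden"), modifier "meadow hawk bell".
Inside "meadow hawk bell": head "bell", modifier "meadow hawk".
Inside "meadow hawk": head "hawk", modifier "meadow".
Inside "village barrel warden": head "warden", modifier "village barrel".
Inside "village barrel": head "barrel", modifier "village".
Assembled: [[[meadow hawk] bell] [[village barrel] warden]].

[[[meadow hawk] bell] [[village barrel] warden]]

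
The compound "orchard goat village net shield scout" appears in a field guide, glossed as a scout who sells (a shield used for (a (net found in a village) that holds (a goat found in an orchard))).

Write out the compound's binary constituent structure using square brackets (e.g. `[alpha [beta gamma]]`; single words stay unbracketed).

Overall it is a kind of scout; the modifier is "orchard goat village net shield".
"orchard goat village net shield" → head "shield", modifier "orchard goat village net".
"orchard goat village net" → head "net" (specifically "village net"), modifier "orchard goat".
"orchard goat" → head "goat", modifier "orchard".
"village net" → head "net", modifier "village".
So the structure is [[[[orchard goat] [village net]] shield] scout].

[[[[orchard goat] [village net]] shield] scout]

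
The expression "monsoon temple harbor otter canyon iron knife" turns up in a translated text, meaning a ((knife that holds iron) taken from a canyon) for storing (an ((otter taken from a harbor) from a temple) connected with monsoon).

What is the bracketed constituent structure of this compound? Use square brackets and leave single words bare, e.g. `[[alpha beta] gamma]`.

[[monsoon [temple [harbor otter]]] [canyon [iron knife]]]

The outermost head in the paraphrase is "knife" (specifically "canyon iron knife"), modified by "monsoon temple harbor otter".
"monsoon temple harbor otter" → head "otter" (specifically "temple harbor otter"), modifier "monsoon".
"temple harbor otter" → head "otter" (specifically "harbor otter"), modifier "temple".
"harbor otter" → head "otter", modifier "harbor".
"canyon iron knife" → head "knife" (specifically "iron knife"), modifier "canyon".
"iron knife" → head "knife", modifier "iron".
So the structure is [[monsoon [temple [harbor otter]]] [canyon [iron knife]]].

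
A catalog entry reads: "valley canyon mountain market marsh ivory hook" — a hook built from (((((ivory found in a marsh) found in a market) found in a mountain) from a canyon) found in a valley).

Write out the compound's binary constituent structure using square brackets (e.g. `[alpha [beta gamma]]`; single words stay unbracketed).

[[valley [canyon [mountain [market [marsh ivory]]]]] hook]

At the top level: head "hook"; modifier "valley canyon mountain market marsh ivory".
Within "valley canyon mountain market marsh ivory", the head is "ivory" (specifically "canyon mountain market marsh ivory") and the modifier is "valley".
Within "canyon mountain market marsh ivory", the head is "ivory" (specifically "mountain market marsh ivory") and the modifier is "canyon".
Within "mountain market marsh ivory", the head is "ivory" (specifically "market marsh ivory") and the modifier is "mountain".
Within "market marsh ivory", the head is "ivory" (specifically "marsh ivory") and the modifier is "market".
Within "marsh ivory", the head is "ivory" and the modifier is "marsh".
Assembled: [[valley [canyon [mountain [market [marsh ivory]]]]] hook].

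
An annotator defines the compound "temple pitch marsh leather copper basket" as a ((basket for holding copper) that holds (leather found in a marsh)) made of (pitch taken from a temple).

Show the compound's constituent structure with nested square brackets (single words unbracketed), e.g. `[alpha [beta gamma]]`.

The outermost head in the paraphrase is "basket" (specifically "marsh leather copper basket"), modified by "temple pitch".
Inside "temple pitch": head "pitch", modifier "temple".
Inside "marsh leather copper basket": head "basket" (specifically "copper basket"), modifier "marsh leather".
Inside "marsh leather": head "leather", modifier "marsh".
Inside "copper basket": head "basket", modifier "copper".
Putting it together: [[temple pitch] [[marsh leather] [copper basket]]].

[[temple pitch] [[marsh leather] [copper basket]]]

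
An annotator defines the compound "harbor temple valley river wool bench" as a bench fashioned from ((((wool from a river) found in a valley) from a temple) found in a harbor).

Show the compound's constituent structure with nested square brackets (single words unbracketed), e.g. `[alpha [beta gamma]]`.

[[harbor [temple [valley [river wool]]]] bench]

The outermost head in the paraphrase is "bench", modified by "harbor temple valley river wool".
Inside "harbor temple valley river wool": head "wool" (specifically "temple valley river wool"), modifier "harbor".
Inside "temple valley river wool": head "wool" (specifically "valley river wool"), modifier "temple".
Inside "valley river wool": head "wool" (specifically "river wool"), modifier "valley".
Inside "river wool": head "wool", modifier "river".
Assembled: [[harbor [temple [valley [river wool]]]] bench].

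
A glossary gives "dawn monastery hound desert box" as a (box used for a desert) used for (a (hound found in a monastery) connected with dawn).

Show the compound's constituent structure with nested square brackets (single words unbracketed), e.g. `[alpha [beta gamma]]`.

Overall it is a kind of box (specifically "desert box"); the modifier is "dawn monastery hound".
"dawn monastery hound" → head "hound" (specifically "monastery hound"), modifier "dawn".
"monastery hound" → head "hound", modifier "monastery".
"desert box" → head "box", modifier "desert".
Assembled: [[dawn [monastery hound]] [desert box]].

[[dawn [monastery hound]] [desert box]]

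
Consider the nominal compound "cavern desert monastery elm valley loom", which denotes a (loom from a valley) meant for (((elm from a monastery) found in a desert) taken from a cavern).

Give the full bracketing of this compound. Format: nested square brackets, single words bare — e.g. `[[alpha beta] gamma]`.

[[cavern [desert [monastery elm]]] [valley loom]]

At the top level: head "loom" (specifically "valley loom"); modifier "cavern desert monastery elm".
Inside "cavern desert monastery elm": head "elm" (specifically "desert monastery elm"), modifier "cavern".
Inside "desert monastery elm": head "elm" (specifically "monastery elm"), modifier "desert".
Inside "monastery elm": head "elm", modifier "monastery".
Inside "valley loom": head "loom", modifier "valley".
Assembled: [[cavern [desert [monastery elm]]] [valley loom]].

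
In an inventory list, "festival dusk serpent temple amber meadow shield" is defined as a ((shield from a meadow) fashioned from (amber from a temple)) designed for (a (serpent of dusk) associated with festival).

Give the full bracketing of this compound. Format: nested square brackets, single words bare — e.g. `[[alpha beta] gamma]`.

[[festival [dusk serpent]] [[temple amber] [meadow shield]]]

The outermost head in the paraphrase is "shield" (specifically "temple amber meadow shield"), modified by "festival dusk serpent".
Within "festival dusk serpent", the head is "serpent" (specifically "dusk serpent") and the modifier is "festival".
Within "dusk serpent", the head is "serpent" and the modifier is "dusk".
Within "temple amber meadow shield", the head is "shield" (specifically "meadow shield") and the modifier is "temple amber".
Within "temple amber", the head is "amber" and the modifier is "temple".
Within "meadow shield", the head is "shield" and the modifier is "meadow".
Assembled: [[festival [dusk serpent]] [[temple amber] [meadow shield]]].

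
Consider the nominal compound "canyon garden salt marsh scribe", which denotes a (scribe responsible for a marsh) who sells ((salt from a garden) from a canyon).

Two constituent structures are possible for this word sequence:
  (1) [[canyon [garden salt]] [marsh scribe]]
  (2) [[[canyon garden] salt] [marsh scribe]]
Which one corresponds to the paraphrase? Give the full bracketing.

[[canyon [garden salt]] [marsh scribe]]

The paraphrase's head is the "scribe" part ("marsh scribe"); its modifier is "canyon garden salt".
That top-level split, carried through the inner groups, gives [[canyon [garden salt]] [marsh scribe]].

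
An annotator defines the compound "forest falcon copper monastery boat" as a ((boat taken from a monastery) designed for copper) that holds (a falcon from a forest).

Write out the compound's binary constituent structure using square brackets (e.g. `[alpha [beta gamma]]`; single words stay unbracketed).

The outermost head in the paraphrase is "boat" (specifically "copper monastery boat"), modified by "forest falcon".
Inside "forest falcon": head "falcon", modifier "forest".
Inside "copper monastery boat": head "boat" (specifically "monastery boat"), modifier "copper".
Inside "monastery boat": head "boat", modifier "monastery".
Putting it together: [[forest falcon] [copper [monastery boat]]].

[[forest falcon] [copper [monastery boat]]]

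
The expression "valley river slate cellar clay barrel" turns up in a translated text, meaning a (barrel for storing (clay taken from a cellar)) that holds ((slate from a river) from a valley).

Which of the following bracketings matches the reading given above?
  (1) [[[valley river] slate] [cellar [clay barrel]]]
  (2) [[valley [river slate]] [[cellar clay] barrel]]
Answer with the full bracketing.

The paraphrase's head is the "barrel" part ("cellar clay barrel"); its modifier is "valley river slate".
That top-level split, carried through the inner groups, gives [[valley [river slate]] [[cellar clay] barrel]].

[[valley [river slate]] [[cellar clay] barrel]]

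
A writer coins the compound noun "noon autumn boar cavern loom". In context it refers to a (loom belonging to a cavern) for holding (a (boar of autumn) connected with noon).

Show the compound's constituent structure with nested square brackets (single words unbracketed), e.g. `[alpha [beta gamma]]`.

At the top level: head "loom" (specifically "cavern loom"); modifier "noon autumn boar".
Within "noon autumn boar", the head is "boar" (specifically "autumn boar") and the modifier is "noon".
Within "autumn boar", the head is "boar" and the modifier is "autumn".
Within "cavern loom", the head is "loom" and the modifier is "cavern".
Putting it together: [[noon [autumn boar]] [cavern loom]].

[[noon [autumn boar]] [cavern loom]]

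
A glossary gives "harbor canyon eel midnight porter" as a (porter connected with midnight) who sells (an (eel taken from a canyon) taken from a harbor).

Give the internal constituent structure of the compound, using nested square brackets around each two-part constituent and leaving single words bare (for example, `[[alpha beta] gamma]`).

At the top level: head "porter" (specifically "midnight porter"); modifier "harbor canyon eel".
"harbor canyon eel" → head "eel" (specifically "canyon eel"), modifier "harbor".
"canyon eel" → head "eel", modifier "canyon".
"midnight porter" → head "porter", modifier "midnight".
Assembled: [[harbor [canyon eel]] [midnight porter]].

[[harbor [canyon eel]] [midnight porter]]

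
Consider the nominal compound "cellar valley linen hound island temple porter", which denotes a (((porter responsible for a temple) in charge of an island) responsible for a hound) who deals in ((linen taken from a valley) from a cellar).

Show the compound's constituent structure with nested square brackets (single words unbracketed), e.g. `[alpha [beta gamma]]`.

Whole compound: head "porter" (specifically "hound island temple porter"), modifier "cellar valley linen".
Within "cellar valley linen", the head is "linen" (specifically "valley linen") and the modifier is "cellar".
Within "valley linen", the head is "linen" and the modifier is "valley".
Within "hound island temple porter", the head is "porter" (specifically "island temple porter") and the modifier is "hound".
Within "island temple porter", the head is "porter" (specifically "temple porter") and the modifier is "island".
Within "temple porter", the head is "porter" and the modifier is "temple".
Putting it together: [[cellar [valley linen]] [hound [island [temple porter]]]].

[[cellar [valley linen]] [hound [island [temple porter]]]]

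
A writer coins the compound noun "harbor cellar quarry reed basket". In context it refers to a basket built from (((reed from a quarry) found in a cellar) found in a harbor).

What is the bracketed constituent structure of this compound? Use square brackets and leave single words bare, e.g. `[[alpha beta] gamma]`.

[[harbor [cellar [quarry reed]]] basket]

The outermost head in the paraphrase is "basket", modified by "harbor cellar quarry reed".
Inside "harbor cellar quarry reed": head "reed" (specifically "cellar quarry reed"), modifier "harbor".
Inside "cellar quarry reed": head "reed" (specifically "quarry reed"), modifier "cellar".
Inside "quarry reed": head "reed", modifier "quarry".
Assembled: [[harbor [cellar [quarry reed]]] basket].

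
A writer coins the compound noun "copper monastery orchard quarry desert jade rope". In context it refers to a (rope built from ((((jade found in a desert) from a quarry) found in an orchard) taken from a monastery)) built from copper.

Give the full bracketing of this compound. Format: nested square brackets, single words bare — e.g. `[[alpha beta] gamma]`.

[copper [[monastery [orchard [quarry [desert jade]]]] rope]]

Overall it is a kind of rope (specifically "monastery orchard quarry desert jade rope"); the modifier is "copper".
"monastery orchard quarry desert jade rope" → head "rope", modifier "monastery orchard quarry desert jade".
"monastery orchard quarry desert jade" → head "jade" (specifically "orchard quarry desert jade"), modifier "monastery".
"orchard quarry desert jade" → head "jade" (specifically "quarry desert jade"), modifier "orchard".
"quarry desert jade" → head "jade" (specifically "desert jade"), modifier "quarry".
"desert jade" → head "jade", modifier "desert".
Assembled: [copper [[monastery [orchard [quarry [desert jade]]]] rope]].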